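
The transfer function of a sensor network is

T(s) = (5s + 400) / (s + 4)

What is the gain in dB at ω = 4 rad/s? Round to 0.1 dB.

37.0 dB

Substitute s = j4:
Numerator: 5(j4) + 400 = 400 + j20
Denominator: (j4) + 4 = 4 + j4
|N| = √(400² + 20²) ≈ 400.5, ∠N ≈ 2.86°
|D| = √(4² + 4²) ≈ 5.6569, ∠D ≈ 45.00°
|T| = 400.5 / 5.6569 ≈ 70.798
Gain = 20 log₁₀(70.798) ≈ 37.00 dB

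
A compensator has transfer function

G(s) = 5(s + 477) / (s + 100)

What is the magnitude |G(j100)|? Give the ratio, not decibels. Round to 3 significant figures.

17.2

At s = jω = j100:
zero (s+477): 477 + j100 → |·| = √(477²+100²) = √237529 ≈ 487.37, ∠ = arctan(100/477) ≈ 11.84°
pole (s+100): 100 + j100 → |·| = √(100²+100²) = √20000 ≈ 141.42, ∠ = arctan(100/100) ≈ 45.00°
|G| = 5 · 487.37 / 141.42 ≈ 17.231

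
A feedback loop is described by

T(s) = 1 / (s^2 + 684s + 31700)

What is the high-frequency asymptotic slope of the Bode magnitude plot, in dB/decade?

-40 dB/decade

Each pole contributes −20 dB/decade at high frequency; each zero contributes +20 dB/decade.
Net: 0 zero(s) − 2 pole(s) → -40 dB/decade.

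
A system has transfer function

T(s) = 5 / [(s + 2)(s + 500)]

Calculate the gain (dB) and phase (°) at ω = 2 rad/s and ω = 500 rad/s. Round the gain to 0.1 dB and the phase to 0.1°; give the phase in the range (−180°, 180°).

At s = jω = j2:
pole (s+2): 2 + j2 → |·| = √(2²+2²) = √8 ≈ 2.8284, ∠ = arctan(2/2) ≈ 45.00°
pole (s+500): 500 + j2 → |·| = √(500²+2²) = √250004 ≈ 500, ∠ = arctan(2/500) ≈ 0.23°
|T| = 5 / 1414.2 ≈ 0.0035356
Gain = 20 log₁₀(0.0035356) ≈ -49.03 dB
∠T = 0.00° − 45.23° = -45.23°

At s = jω = j500:
pole (s+2): 2 + j500 → |·| = √(2²+500²) = √250004 ≈ 500, ∠ = arctan(500/2) ≈ 89.77°
pole (s+500): 500 + j500 → |·| = √(500²+500²) = √500000 ≈ 707.11, ∠ = arctan(500/500) ≈ 45.00°
|T| = 5 / 3.5356e+05 ≈ 1.4142e-05
Gain = 20 log₁₀(1.4142e-05) ≈ -96.99 dB
∠T = 0.00° − 134.77° = -134.77°

ω = 2: -49.0 dB, -45.2°; ω = 500: -97.0 dB, -134.8°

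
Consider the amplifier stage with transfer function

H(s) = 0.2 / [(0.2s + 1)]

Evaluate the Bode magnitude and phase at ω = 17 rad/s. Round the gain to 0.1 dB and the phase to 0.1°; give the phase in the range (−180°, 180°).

At ω = 17 rad/s:
pole (1 + j17·0.2) = 1 + j3.4 → |·| ≈ 3.544, ∠ ≈ 73.61°
|H| = 0.2 · 1 / (3.544) ≈ 0.056433
Gain = 20 log₁₀(0.056433) ≈ -24.97 dB
∠H = (0°) − (73.61°) = -73.61°

-25.0 dB, -73.6°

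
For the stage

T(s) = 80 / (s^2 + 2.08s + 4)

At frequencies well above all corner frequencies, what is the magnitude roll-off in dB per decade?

Each pole contributes −20 dB/decade at high frequency; each zero contributes +20 dB/decade.
Net: 0 zero(s) − 2 pole(s) → -40 dB/decade.

-40 dB/decade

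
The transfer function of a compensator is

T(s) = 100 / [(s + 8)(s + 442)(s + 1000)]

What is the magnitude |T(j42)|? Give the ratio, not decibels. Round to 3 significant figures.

5.26e-06

At s = jω = j42:
pole (s+8): 8 + j42 → |·| = √(8²+42²) = √1828 ≈ 42.755, ∠ = arctan(42/8) ≈ 79.22°
pole (s+442): 442 + j42 → |·| = √(442²+42²) = √197128 ≈ 443.99, ∠ = arctan(42/442) ≈ 5.43°
pole (s+1000): 1000 + j42 → |·| = √(1000²+42²) = √1001764 ≈ 1000.9, ∠ = arctan(42/1000) ≈ 2.41°
|T| = 100 / 1.9e+07 ≈ 5.2632e-06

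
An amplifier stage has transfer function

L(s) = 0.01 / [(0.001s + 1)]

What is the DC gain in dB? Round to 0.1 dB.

-40.0 dB

L(0) = 0.01 · 1 / 1 = 0.01
20 log₁₀(0.01) ≈ -40.00 dB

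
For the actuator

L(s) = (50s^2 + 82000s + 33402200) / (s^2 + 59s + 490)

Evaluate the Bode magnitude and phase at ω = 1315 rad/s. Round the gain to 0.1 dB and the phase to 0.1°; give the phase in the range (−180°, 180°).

Substitute s = j1315:
Numerator: 50(j1315)^2 + 82000(j1315) + 33402200 = -53059050 + j107830000
Denominator: (j1315)^2 + 59(j1315) + 490 = -1728735 + j77585
|N| = √(53059050² + 107830000²) ≈ 1.2018e+08, ∠N ≈ 116.20°
|D| = √(1728735² + 77585²) ≈ 1.7305e+06, ∠D ≈ 177.43°
|L| = 1.2018e+08 / 1.7305e+06 ≈ 69.448
Gain = 20 log₁₀(69.448) ≈ 36.83 dB
∠L = 116.20° − 177.43° = -61.23°

36.8 dB, -61.2°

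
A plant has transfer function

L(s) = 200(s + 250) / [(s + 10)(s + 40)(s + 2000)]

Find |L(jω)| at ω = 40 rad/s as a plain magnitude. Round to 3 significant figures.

At s = jω = j40:
zero (s+250): 250 + j40 → |·| = √(250²+40²) = √64100 ≈ 253.18, ∠ = arctan(40/250) ≈ 9.09°
pole (s+10): 10 + j40 → |·| = √(10²+40²) = √1700 ≈ 41.231, ∠ = arctan(40/10) ≈ 75.96°
pole (s+40): 40 + j40 → |·| = √(40²+40²) = √3200 ≈ 56.569, ∠ = arctan(40/40) ≈ 45.00°
pole (s+2000): 2000 + j40 → |·| = √(2000²+40²) = √4001600 ≈ 2000.4, ∠ = arctan(40/2000) ≈ 1.15°
|L| = 200 · 253.18 / 4.6657e+06 ≈ 0.010853

0.0109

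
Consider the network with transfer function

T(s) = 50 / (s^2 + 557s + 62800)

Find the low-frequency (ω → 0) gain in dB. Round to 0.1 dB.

-62.0 dB

T(0) = 50 / 62800 ≈ 0.00079618
20 log₁₀(0.00079618) ≈ -61.98 dB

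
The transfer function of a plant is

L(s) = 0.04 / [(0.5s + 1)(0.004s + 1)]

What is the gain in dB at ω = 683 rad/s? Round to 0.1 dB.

-87.9 dB

At ω = 683 rad/s:
pole (1 + j683·0.5) = 1 + j341.5 → |·| ≈ 341.5, ∠ ≈ 89.83°
pole (1 + j683·0.004) = 1 + j2.732 → |·| ≈ 2.9093, ∠ ≈ 69.90°
|L| = 0.04 · 1 / (341.5 · 2.9093) ≈ 4.0261e-05
Gain = 20 log₁₀(4.0261e-05) ≈ -87.90 dB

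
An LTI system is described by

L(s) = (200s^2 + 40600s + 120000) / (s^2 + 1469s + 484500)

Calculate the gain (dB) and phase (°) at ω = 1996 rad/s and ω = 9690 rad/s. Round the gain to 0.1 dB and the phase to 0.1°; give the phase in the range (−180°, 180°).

Substitute s = j1996:
Numerator: 200(j1996)^2 + 40600(j1996) + 120000 = -796683200 + j81037600
Denominator: (j1996)^2 + 1469(j1996) + 484500 = -3499516 + j2932124
|N| = √(796683200² + 81037600²) ≈ 8.0079e+08, ∠N ≈ 174.19°
|D| = √(3499516² + 2932124²) ≈ 4.5655e+06, ∠D ≈ 140.04°
|L| = 8.0079e+08 / 4.5655e+06 ≈ 175.4
Gain = 20 log₁₀(175.4) ≈ 44.88 dB
∠L = 174.19° − 140.04° = 34.15°

Substitute s = j9690:
Numerator: 200(j9690)^2 + 40600(j9690) + 120000 = -18779100000 + j393414000
Denominator: (j9690)^2 + 1469(j9690) + 484500 = -93411600 + j14234610
|N| = √(18779100000² + 393414000²) ≈ 1.8783e+10, ∠N ≈ 178.80°
|D| = √(93411600² + 14234610²) ≈ 9.449e+07, ∠D ≈ 171.34°
|L| = 1.8783e+10 / 9.449e+07 ≈ 198.78
Gain = 20 log₁₀(198.78) ≈ 45.97 dB
∠L = 178.80° − 171.34° = 7.46°

ω = 1996: 44.9 dB, 34.2°; ω = 9690: 46.0 dB, 7.5°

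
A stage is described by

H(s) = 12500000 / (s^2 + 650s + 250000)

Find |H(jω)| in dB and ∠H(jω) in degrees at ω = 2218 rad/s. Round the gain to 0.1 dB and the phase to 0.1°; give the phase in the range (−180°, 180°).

At s = jω = j2218:
quadratic: (j2218)² + 650·j2218 + 250000 = -4669524 + j1441700 → |·| ≈ 4.887e+06, ∠ ≈ 162.84°
|H| = 12500000 / 4.887e+06 ≈ 2.5578
Gain = 20 log₁₀(2.5578) ≈ 8.16 dB
∠H = 0.00° − 162.84° = -162.84°

8.2 dB, -162.8°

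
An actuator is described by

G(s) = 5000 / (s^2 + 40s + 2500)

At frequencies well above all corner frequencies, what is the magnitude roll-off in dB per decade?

-40 dB/decade

Each pole contributes −20 dB/decade at high frequency; each zero contributes +20 dB/decade.
Net: 0 zero(s) − 2 pole(s) → -40 dB/decade.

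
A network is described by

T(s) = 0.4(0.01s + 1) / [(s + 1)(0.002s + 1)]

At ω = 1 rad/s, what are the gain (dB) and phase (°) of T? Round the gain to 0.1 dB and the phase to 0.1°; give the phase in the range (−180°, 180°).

-11.0 dB, -44.5°

At ω = 1 rad/s:
zero (1 + j1·0.01) = 1 + j0.01 → |·| ≈ 1, ∠ ≈ 0.57°
pole (1 + j1·1) = 1 + j1 → |·| ≈ 1.4142, ∠ ≈ 45.00°
pole (1 + j1·0.002) = 1 + j0.002 → |·| ≈ 1, ∠ ≈ 0.11°
|T| = 0.4 · 1 / (1.4142 · 1) ≈ 0.28285
Gain = 20 log₁₀(0.28285) ≈ -10.97 dB
∠T = (0.57°) − (45.00° + 0.11°) = -44.54°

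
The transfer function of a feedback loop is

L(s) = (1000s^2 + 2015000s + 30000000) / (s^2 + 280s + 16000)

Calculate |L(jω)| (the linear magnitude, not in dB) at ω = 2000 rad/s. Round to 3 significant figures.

1.41e+03

Substitute s = j2000:
Numerator: 1000(j2000)^2 + 2015000(j2000) + 30000000 = -3970000000 + j4030000000
Denominator: (j2000)^2 + 280(j2000) + 16000 = -3984000 + j560000
|N| = √(3970000000² + 4030000000²) ≈ 5.657e+09, ∠N ≈ 134.57°
|D| = √(3984000² + 560000²) ≈ 4.0232e+06, ∠D ≈ 172.00°
|L| = 5.657e+09 / 4.0232e+06 ≈ 1406.1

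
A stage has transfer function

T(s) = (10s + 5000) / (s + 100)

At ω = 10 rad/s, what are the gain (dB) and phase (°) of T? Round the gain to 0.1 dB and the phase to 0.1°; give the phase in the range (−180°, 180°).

Substitute s = j10:
Numerator: 10(j10) + 5000 = 5000 + j100
Denominator: (j10) + 100 = 100 + j10
|N| = √(5000² + 100²) ≈ 5001, ∠N ≈ 1.15°
|D| = √(100² + 10²) ≈ 100.5, ∠D ≈ 5.71°
|T| = 5001 / 100.5 ≈ 49.761
Gain = 20 log₁₀(49.761) ≈ 33.94 dB
∠T = 1.15° − 5.71° = -4.56°

33.9 dB, -4.6°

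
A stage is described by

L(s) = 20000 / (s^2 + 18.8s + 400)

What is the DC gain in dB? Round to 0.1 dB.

34.0 dB

L(0) = 20000 / 400 = 50
20 log₁₀(50) ≈ 33.98 dB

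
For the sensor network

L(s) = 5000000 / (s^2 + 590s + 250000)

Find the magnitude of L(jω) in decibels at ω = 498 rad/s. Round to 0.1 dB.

At s = jω = j498:
quadratic: (j498)² + 590·j498 + 250000 = 1996 + j293820 → |·| ≈ 2.9383e+05, ∠ ≈ 89.61°
|L| = 5000000 / 2.9383e+05 ≈ 17.017
Gain = 20 log₁₀(17.017) ≈ 24.62 dB

24.6 dB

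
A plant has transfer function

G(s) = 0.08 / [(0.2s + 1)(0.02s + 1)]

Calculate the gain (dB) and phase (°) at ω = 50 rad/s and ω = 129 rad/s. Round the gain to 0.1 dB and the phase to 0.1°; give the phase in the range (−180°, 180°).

ω = 50: -45.0 dB, -129.3°; ω = 129: -59.0 dB, -156.6°

At ω = 50 rad/s:
pole (1 + j50·0.2) = 1 + j10 → |·| ≈ 10.05, ∠ ≈ 84.29°
pole (1 + j50·0.02) = 1 + j1 → |·| ≈ 1.4142, ∠ ≈ 45.00°
|G| = 0.08 · 1 / (10.05 · 1.4142) ≈ 0.0056288
Gain = 20 log₁₀(0.0056288) ≈ -44.99 dB
∠G = (0°) − (84.29° + 45.00°) = -129.29°

At ω = 129 rad/s:
pole (1 + j129·0.2) = 1 + j25.8 → |·| ≈ 25.819, ∠ ≈ 87.78°
pole (1 + j129·0.02) = 1 + j2.58 → |·| ≈ 2.767, ∠ ≈ 68.81°
|G| = 0.08 · 1 / (25.819 · 2.767) ≈ 0.0011198
Gain = 20 log₁₀(0.0011198) ≈ -59.02 dB
∠G = (0°) − (87.78° + 68.81°) = -156.59°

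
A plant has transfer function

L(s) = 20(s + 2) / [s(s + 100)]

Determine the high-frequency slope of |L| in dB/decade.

-20 dB/decade

Each pole contributes −20 dB/decade at high frequency; each zero contributes +20 dB/decade.
Net: 1 zero(s) − 2 pole(s) → -20 dB/decade.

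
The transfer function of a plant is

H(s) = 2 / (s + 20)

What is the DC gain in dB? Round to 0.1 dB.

-20.0 dB

H(0) = 2 / (20) = 0.1
20 log₁₀(0.1) ≈ -20.00 dB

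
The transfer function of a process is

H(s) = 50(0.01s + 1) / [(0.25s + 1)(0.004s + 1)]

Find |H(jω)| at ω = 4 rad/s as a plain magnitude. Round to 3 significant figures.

35.4

At ω = 4 rad/s:
zero (1 + j4·0.01) = 1 + j0.04 → |·| ≈ 1.0008, ∠ ≈ 2.29°
pole (1 + j4·0.25) = 1 + j1 → |·| ≈ 1.4142, ∠ ≈ 45.00°
pole (1 + j4·0.004) = 1 + j0.016 → |·| ≈ 1.0001, ∠ ≈ 0.92°
|H| = 50 · 1.0008 / (1.4142 · 1.0001) ≈ 35.38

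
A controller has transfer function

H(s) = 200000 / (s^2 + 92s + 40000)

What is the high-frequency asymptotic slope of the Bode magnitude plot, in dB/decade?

-40 dB/decade

Each pole contributes −20 dB/decade at high frequency; each zero contributes +20 dB/decade.
Net: 0 zero(s) − 2 pole(s) → -40 dB/decade.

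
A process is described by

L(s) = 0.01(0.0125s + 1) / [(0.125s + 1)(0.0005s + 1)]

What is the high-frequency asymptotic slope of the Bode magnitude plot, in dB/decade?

Each pole contributes −20 dB/decade at high frequency; each zero contributes +20 dB/decade.
Net: 1 zero(s) − 2 pole(s) → -20 dB/decade.

-20 dB/decade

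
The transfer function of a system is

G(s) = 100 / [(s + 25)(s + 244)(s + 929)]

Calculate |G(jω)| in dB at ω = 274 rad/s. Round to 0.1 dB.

At s = jω = j274:
pole (s+25): 25 + j274 → |·| = √(25²+274²) = √75701 ≈ 275.14, ∠ = arctan(274/25) ≈ 84.79°
pole (s+244): 244 + j274 → |·| = √(244²+274²) = √134612 ≈ 366.9, ∠ = arctan(274/244) ≈ 48.31°
pole (s+929): 929 + j274 → |·| = √(929²+274²) = √938117 ≈ 968.56, ∠ = arctan(274/929) ≈ 16.43°
|G| = 100 / 9.7775e+07 ≈ 1.0228e-06
Gain = 20 log₁₀(1.0228e-06) ≈ -119.80 dB

-119.8 dB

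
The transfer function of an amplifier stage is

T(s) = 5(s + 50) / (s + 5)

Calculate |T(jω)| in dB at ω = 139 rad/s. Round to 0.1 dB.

14.5 dB

At s = jω = j139:
zero (s+50): 50 + j139 → |·| = √(50²+139²) = √21821 ≈ 147.72, ∠ = arctan(139/50) ≈ 70.22°
pole (s+5): 5 + j139 → |·| = √(5²+139²) = √19346 ≈ 139.09, ∠ = arctan(139/5) ≈ 87.94°
|T| = 5 · 147.72 / 139.09 ≈ 5.3102
Gain = 20 log₁₀(5.3102) ≈ 14.50 dB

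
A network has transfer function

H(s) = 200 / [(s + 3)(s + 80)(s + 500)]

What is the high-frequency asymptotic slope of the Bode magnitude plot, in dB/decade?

-60 dB/decade

Each pole contributes −20 dB/decade at high frequency; each zero contributes +20 dB/decade.
Net: 0 zero(s) − 3 pole(s) → -60 dB/decade.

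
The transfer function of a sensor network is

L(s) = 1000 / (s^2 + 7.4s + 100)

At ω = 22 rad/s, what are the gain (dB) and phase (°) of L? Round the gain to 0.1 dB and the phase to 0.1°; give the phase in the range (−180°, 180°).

7.6 dB, -157.0°

At s = jω = j22:
quadratic: (j22)² + 7.4·j22 + 100 = -384 + j162.8 → |·| ≈ 417.08, ∠ ≈ 157.03°
|L| = 1000 / 417.08 ≈ 2.3976
Gain = 20 log₁₀(2.3976) ≈ 7.60 dB
∠L = 0.00° − 157.03° = -157.03°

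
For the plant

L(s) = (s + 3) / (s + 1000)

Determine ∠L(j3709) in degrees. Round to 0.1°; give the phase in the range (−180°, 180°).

Substitute s = j3709:
Numerator: (j3709) + 3 = 3 + j3709
Denominator: (j3709) + 1000 = 1000 + j3709
|N| = √(3² + 3709²) ≈ 3709, ∠N ≈ 89.95°
|D| = √(1000² + 3709²) ≈ 3841.4, ∠D ≈ 74.91°
∠L = 89.95° − 74.91° = 15.04°

15.0°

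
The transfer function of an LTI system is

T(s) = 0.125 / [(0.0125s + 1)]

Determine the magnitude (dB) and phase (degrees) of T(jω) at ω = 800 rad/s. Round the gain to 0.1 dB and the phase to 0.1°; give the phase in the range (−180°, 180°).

At ω = 800 rad/s:
pole (1 + j800·0.0125) = 1 + j10 → |·| ≈ 10.05, ∠ ≈ 84.29°
|T| = 0.125 · 1 / (10.05) ≈ 0.012438
Gain = 20 log₁₀(0.012438) ≈ -38.10 dB
∠T = (0°) − (84.29°) = -84.29°

-38.1 dB, -84.3°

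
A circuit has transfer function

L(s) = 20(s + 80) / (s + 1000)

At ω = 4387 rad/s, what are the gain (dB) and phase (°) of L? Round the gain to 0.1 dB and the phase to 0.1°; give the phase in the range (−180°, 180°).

25.8 dB, 11.8°

At s = jω = j4387:
zero (s+80): 80 + j4387 → |·| = √(80²+4387²) = √19252169 ≈ 4387.7, ∠ = arctan(4387/80) ≈ 88.96°
pole (s+1000): 1000 + j4387 → |·| = √(1000²+4387²) = √20245769 ≈ 4499.5, ∠ = arctan(4387/1000) ≈ 77.16°
|L| = 20 · 4387.7 / 4499.5 ≈ 19.503
Gain = 20 log₁₀(19.503) ≈ 25.80 dB
∠L = 88.96° − 77.16° = 11.80°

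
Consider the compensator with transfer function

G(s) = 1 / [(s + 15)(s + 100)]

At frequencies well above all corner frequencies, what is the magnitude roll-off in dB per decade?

-40 dB/decade

Each pole contributes −20 dB/decade at high frequency; each zero contributes +20 dB/decade.
Net: 0 zero(s) − 2 pole(s) → -40 dB/decade.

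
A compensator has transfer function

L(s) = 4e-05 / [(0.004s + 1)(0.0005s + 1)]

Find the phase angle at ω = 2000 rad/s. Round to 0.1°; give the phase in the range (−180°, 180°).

At ω = 2000 rad/s:
pole (1 + j2000·0.004) = 1 + j8 → |·| ≈ 8.0623, ∠ ≈ 82.87°
pole (1 + j2000·0.0005) = 1 + j1 → |·| ≈ 1.4142, ∠ ≈ 45.00°
∠L = (0°) − (82.87° + 45.00°) = -127.87°

-127.9°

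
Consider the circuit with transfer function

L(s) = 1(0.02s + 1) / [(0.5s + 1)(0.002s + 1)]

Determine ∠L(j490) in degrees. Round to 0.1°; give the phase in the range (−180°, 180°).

At ω = 490 rad/s:
zero (1 + j490·0.02) = 1 + j9.8 → |·| ≈ 9.8509, ∠ ≈ 84.17°
pole (1 + j490·0.5) = 1 + j245 → |·| ≈ 245, ∠ ≈ 89.77°
pole (1 + j490·0.002) = 1 + j0.98 → |·| ≈ 1.4001, ∠ ≈ 44.42°
∠L = (84.17°) − (89.77° + 44.42°) = -50.02°

-50.0°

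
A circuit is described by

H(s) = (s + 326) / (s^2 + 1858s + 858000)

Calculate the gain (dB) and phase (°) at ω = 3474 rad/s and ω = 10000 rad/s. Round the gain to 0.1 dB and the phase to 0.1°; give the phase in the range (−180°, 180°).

ω = 3474: -71.4 dB, -65.4°; ω = 10000: -80.1 dB, -81.3°

Substitute s = j3474:
Numerator: (j3474) + 326 = 326 + j3474
Denominator: (j3474)^2 + 1858(j3474) + 858000 = -11210676 + j6454692
|N| = √(326² + 3474²) ≈ 3489.3, ∠N ≈ 84.64°
|D| = √(11210676² + 6454692²) ≈ 1.2936e+07, ∠D ≈ 150.07°
|H| = 3489.3 / 1.2936e+07 ≈ 0.00026974
Gain = 20 log₁₀(0.00026974) ≈ -71.38 dB
∠H = 84.64° − 150.07° = -65.43°

Substitute s = j10000:
Numerator: (j10000) + 326 = 326 + j10000
Denominator: (j10000)^2 + 1858(j10000) + 858000 = -99142000 + j18580000
|N| = √(326² + 10000²) ≈ 10005, ∠N ≈ 88.13°
|D| = √(99142000² + 18580000²) ≈ 1.0087e+08, ∠D ≈ 169.39°
|H| = 10005 / 1.0087e+08 ≈ 9.9187e-05
Gain = 20 log₁₀(9.9187e-05) ≈ -80.07 dB
∠H = 88.13° − 169.39° = -81.26°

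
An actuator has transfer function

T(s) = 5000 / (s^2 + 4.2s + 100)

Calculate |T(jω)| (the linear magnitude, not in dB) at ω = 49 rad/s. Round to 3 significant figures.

At s = jω = j49:
quadratic: (j49)² + 4.2·j49 + 100 = -2301 + j205.8 → |·| ≈ 2310.2, ∠ ≈ 174.89°
|T| = 5000 / 2310.2 ≈ 2.1643

2.16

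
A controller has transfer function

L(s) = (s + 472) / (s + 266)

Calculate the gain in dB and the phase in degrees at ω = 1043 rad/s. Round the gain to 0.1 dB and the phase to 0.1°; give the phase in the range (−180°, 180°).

At s = jω = j1043:
zero (s+472): 472 + j1043 → |·| = √(472²+1043²) = √1310633 ≈ 1144.8, ∠ = arctan(1043/472) ≈ 65.65°
pole (s+266): 266 + j1043 → |·| = √(266²+1043²) = √1158605 ≈ 1076.4, ∠ = arctan(1043/266) ≈ 75.69°
|L| = 1 · 1144.8 / 1076.4 ≈ 1.0635
Gain = 20 log₁₀(1.0635) ≈ 0.53 dB
∠L = 65.65° − 75.69° = -10.04°

0.5 dB, -10.0°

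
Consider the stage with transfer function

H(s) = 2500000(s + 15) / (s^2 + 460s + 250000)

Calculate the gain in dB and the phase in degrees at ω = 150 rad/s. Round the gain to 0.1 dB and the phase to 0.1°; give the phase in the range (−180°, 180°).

At s = jω = j150:
zero (s+15): 15 + j150 → |·| = √(15²+150²) = √22725 ≈ 150.75, ∠ = arctan(150/15) ≈ 84.29°
quadratic: (j150)² + 460·j150 + 250000 = 227500 + j69000 → |·| ≈ 2.3773e+05, ∠ ≈ 16.87°
|H| = 2500000 · 150.75 / 2.3773e+05 ≈ 1585.3
Gain = 20 log₁₀(1585.3) ≈ 64.00 dB
∠H = 84.29° − 16.87° = 67.42°

64.0 dB, 67.4°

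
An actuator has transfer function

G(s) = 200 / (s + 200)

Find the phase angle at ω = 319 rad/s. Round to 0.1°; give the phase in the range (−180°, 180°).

At s = jω = j319:
pole (s+200): 200 + j319 → |·| = √(200²+319²) = √141761 ≈ 376.51, ∠ = arctan(319/200) ≈ 57.91°
∠G = 0.00° − 57.91° = -57.91°

-57.9°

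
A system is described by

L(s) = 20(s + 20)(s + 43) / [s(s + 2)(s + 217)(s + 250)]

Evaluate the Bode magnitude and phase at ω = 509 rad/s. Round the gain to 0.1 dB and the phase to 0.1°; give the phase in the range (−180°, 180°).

-83.9 dB, -137.6°

At s = jω = j509:
zero (s+20): 20 + j509 → |·| = √(20²+509²) = √259481 ≈ 509.39, ∠ = arctan(509/20) ≈ 87.75°
zero (s+43): 43 + j509 → |·| = √(43²+509²) = √260930 ≈ 510.81, ∠ = arctan(509/43) ≈ 85.17°
pole (s+2): 2 + j509 → |·| = √(2²+509²) = √259085 ≈ 509, ∠ = arctan(509/2) ≈ 89.77°
pole (s+217): 217 + j509 → |·| = √(217²+509²) = √306170 ≈ 553.33, ∠ = arctan(509/217) ≈ 66.91°
pole (s+250): 250 + j509 → |·| = √(250²+509²) = √321581 ≈ 567.08, ∠ = arctan(509/250) ≈ 63.84°
pole at origin: |s| = 509, ∠ = 90.00° (in denominator)
|L| = 20 · 2.602e+05 / 8.1295e+10 ≈ 6.4014e-05
Gain = 20 log₁₀(6.4014e-05) ≈ -83.87 dB
∠L = 172.92° − 310.52° = -137.60°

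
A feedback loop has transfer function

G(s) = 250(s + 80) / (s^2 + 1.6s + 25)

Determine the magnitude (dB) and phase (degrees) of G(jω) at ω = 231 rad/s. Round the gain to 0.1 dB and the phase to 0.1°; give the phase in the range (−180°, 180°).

1.2 dB, -108.7°

At s = jω = j231:
zero (s+80): 80 + j231 → |·| = √(80²+231²) = √59761 ≈ 244.46, ∠ = arctan(231/80) ≈ 70.90°
quadratic: (j231)² + 1.6·j231 + 25 = -53336 + j369.6 → |·| ≈ 53337, ∠ ≈ 179.60°
|G| = 250 · 244.46 / 53337 ≈ 1.1458
Gain = 20 log₁₀(1.1458) ≈ 1.18 dB
∠G = 70.90° − 179.60° = -108.70°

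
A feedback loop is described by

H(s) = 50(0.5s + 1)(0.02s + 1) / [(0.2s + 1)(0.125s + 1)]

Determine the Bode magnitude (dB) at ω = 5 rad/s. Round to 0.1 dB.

38.2 dB

At ω = 5 rad/s:
zero (1 + j5·0.5) = 1 + j2.5 → |·| ≈ 2.6926, ∠ ≈ 68.20°
zero (1 + j5·0.02) = 1 + j0.1 → |·| ≈ 1.005, ∠ ≈ 5.71°
pole (1 + j5·0.2) = 1 + j1 → |·| ≈ 1.4142, ∠ ≈ 45.00°
pole (1 + j5·0.125) = 1 + j0.625 → |·| ≈ 1.1792, ∠ ≈ 32.01°
|H| = 50 · 2.6926 · 1.005 / (1.4142 · 1.1792) ≈ 81.135
Gain = 20 log₁₀(81.135) ≈ 38.18 dB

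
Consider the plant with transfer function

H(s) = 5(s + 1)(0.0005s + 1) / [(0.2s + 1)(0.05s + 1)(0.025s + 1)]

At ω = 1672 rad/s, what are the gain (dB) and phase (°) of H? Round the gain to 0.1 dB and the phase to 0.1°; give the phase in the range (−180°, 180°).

At ω = 1672 rad/s:
zero (1 + j1672·1) = 1 + j1672 → |·| ≈ 1672, ∠ ≈ 89.97°
zero (1 + j1672·0.0005) = 1 + j0.836 → |·| ≈ 1.3034, ∠ ≈ 39.90°
pole (1 + j1672·0.2) = 1 + j334.4 → |·| ≈ 334.4, ∠ ≈ 89.83°
pole (1 + j1672·0.05) = 1 + j83.6 → |·| ≈ 83.606, ∠ ≈ 89.31°
pole (1 + j1672·0.025) = 1 + j41.8 → |·| ≈ 41.812, ∠ ≈ 88.63°
|H| = 5 · 1672 · 1.3034 / (334.4 · 83.606 · 41.812) ≈ 0.0093214
Gain = 20 log₁₀(0.0093214) ≈ -40.61 dB
∠H = (89.97° + 39.90°) − (89.83° + 89.31° + 88.63°) = -137.90°

-40.6 dB, -137.9°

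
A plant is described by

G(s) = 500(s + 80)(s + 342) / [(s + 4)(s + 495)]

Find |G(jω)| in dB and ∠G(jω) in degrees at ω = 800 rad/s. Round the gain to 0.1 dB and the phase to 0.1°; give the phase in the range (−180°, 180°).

At s = jω = j800:
zero (s+80): 80 + j800 → |·| = √(80²+800²) = √646400 ≈ 803.99, ∠ = arctan(800/80) ≈ 84.29°
zero (s+342): 342 + j800 → |·| = √(342²+800²) = √756964 ≈ 870.04, ∠ = arctan(800/342) ≈ 66.85°
pole (s+4): 4 + j800 → |·| = √(4²+800²) = √640016 ≈ 800.01, ∠ = arctan(800/4) ≈ 89.71°
pole (s+495): 495 + j800 → |·| = √(495²+800²) = √885025 ≈ 940.76, ∠ = arctan(800/495) ≈ 58.25°
|G| = 500 · 6.995e+05 / 7.5262e+05 ≈ 464.71
Gain = 20 log₁₀(464.71) ≈ 53.34 dB
∠G = 151.14° − 147.96° = 3.18°

53.3 dB, 3.2°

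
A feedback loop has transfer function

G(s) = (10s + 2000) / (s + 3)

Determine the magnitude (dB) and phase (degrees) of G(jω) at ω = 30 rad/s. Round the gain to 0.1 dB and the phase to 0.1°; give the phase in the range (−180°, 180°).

Substitute s = j30:
Numerator: 10(j30) + 2000 = 2000 + j300
Denominator: (j30) + 3 = 3 + j30
|N| = √(2000² + 300²) ≈ 2022.4, ∠N ≈ 8.53°
|D| = √(3² + 30²) ≈ 30.15, ∠D ≈ 84.29°
|G| = 2022.4 / 30.15 ≈ 67.078
Gain = 20 log₁₀(67.078) ≈ 36.53 dB
∠G = 8.53° − 84.29° = -75.76°

36.5 dB, -75.8°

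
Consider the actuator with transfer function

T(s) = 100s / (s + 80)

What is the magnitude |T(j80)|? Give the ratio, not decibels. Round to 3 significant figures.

70.7

At s = jω = j80:
zero at origin: s = j80 → |·| = 80, ∠ = 90.00°
pole (s+80): 80 + j80 → |·| = √(80²+80²) = √12800 ≈ 113.14, ∠ = arctan(80/80) ≈ 45.00°
|T| = 100 · 80 / 113.14 ≈ 70.709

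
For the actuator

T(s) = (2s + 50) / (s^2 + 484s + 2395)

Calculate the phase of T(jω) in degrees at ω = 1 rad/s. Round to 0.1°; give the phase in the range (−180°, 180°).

Substitute s = j1:
Numerator: 2(j1) + 50 = 50 + j2
Denominator: (j1)^2 + 484(j1) + 2395 = 2394 + j484
|N| = √(50² + 2²) ≈ 50.04, ∠N ≈ 2.29°
|D| = √(2394² + 484²) ≈ 2442.4, ∠D ≈ 11.43°
∠T = 2.29° − 11.43° = -9.14°

-9.1°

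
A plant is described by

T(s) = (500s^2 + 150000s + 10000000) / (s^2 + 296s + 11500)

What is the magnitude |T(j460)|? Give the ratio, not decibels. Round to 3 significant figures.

Substitute s = j460:
Numerator: 500(j460)^2 + 150000(j460) + 10000000 = -95800000 + j69000000
Denominator: (j460)^2 + 296(j460) + 11500 = -200100 + j136160
|N| = √(95800000² + 69000000²) ≈ 1.1806e+08, ∠N ≈ 144.24°
|D| = √(200100² + 136160²) ≈ 2.4203e+05, ∠D ≈ 145.77°
|T| = 1.1806e+08 / 2.4203e+05 ≈ 487.79

488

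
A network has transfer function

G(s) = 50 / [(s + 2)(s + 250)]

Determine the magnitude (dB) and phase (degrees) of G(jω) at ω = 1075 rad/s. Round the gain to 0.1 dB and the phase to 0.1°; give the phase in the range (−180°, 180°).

-87.5 dB, -166.8°

At s = jω = j1075:
pole (s+2): 2 + j1075 → |·| = √(2²+1075²) = √1155629 ≈ 1075, ∠ = arctan(1075/2) ≈ 89.89°
pole (s+250): 250 + j1075 → |·| = √(250²+1075²) = √1218125 ≈ 1103.7, ∠ = arctan(1075/250) ≈ 76.91°
|G| = 50 / 1.1865e+06 ≈ 4.2141e-05
Gain = 20 log₁₀(4.2141e-05) ≈ -87.51 dB
∠G = 0.00° − 166.80° = -166.80°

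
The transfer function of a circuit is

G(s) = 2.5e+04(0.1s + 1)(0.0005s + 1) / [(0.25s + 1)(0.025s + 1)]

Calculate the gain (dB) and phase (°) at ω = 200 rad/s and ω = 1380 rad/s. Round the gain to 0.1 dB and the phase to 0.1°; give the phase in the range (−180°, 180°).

ω = 200: 65.9 dB, -74.7°; ω = 1380: 50.9 dB, -54.0°

At ω = 200 rad/s:
zero (1 + j200·0.1) = 1 + j20 → |·| ≈ 20.025, ∠ ≈ 87.14°
zero (1 + j200·0.0005) = 1 + j0.1 → |·| ≈ 1.005, ∠ ≈ 5.71°
pole (1 + j200·0.25) = 1 + j50 → |·| ≈ 50.01, ∠ ≈ 88.85°
pole (1 + j200·0.025) = 1 + j5 → |·| ≈ 5.099, ∠ ≈ 78.69°
|G| = 2.5e+04 · 20.025 · 1.005 / (50.01 · 5.099) ≈ 1973
Gain = 20 log₁₀(1973) ≈ 65.90 dB
∠G = (87.14° + 5.71°) − (88.85° + 78.69°) = -74.69°

At ω = 1380 rad/s:
zero (1 + j1380·0.1) = 1 + j138 → |·| ≈ 138, ∠ ≈ 89.58°
zero (1 + j1380·0.0005) = 1 + j0.69 → |·| ≈ 1.2149, ∠ ≈ 34.61°
pole (1 + j1380·0.25) = 1 + j345 → |·| ≈ 345, ∠ ≈ 89.83°
pole (1 + j1380·0.025) = 1 + j34.5 → |·| ≈ 34.514, ∠ ≈ 88.34°
|G| = 2.5e+04 · 138 · 1.2149 / (345 · 34.514) ≈ 352
Gain = 20 log₁₀(352) ≈ 50.93 dB
∠G = (89.58° + 34.61°) − (89.83° + 88.34°) = -53.98°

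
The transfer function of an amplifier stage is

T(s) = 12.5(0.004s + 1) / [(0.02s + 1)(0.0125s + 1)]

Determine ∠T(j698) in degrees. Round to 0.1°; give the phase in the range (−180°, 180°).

At ω = 698 rad/s:
zero (1 + j698·0.004) = 1 + j2.792 → |·| ≈ 2.9657, ∠ ≈ 70.29°
pole (1 + j698·0.02) = 1 + j13.96 → |·| ≈ 13.996, ∠ ≈ 85.90°
pole (1 + j698·0.0125) = 1 + j8.725 → |·| ≈ 8.7821, ∠ ≈ 83.46°
∠T = (70.29°) − (85.90° + 83.46°) = -99.07°

-99.1°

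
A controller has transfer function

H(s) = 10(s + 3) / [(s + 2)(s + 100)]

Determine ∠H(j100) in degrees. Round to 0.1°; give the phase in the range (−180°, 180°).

-45.6°

At s = jω = j100:
zero (s+3): 3 + j100 → |·| = √(3²+100²) = √10009 ≈ 100.04, ∠ = arctan(100/3) ≈ 88.28°
pole (s+2): 2 + j100 → |·| = √(2²+100²) = √10004 ≈ 100.02, ∠ = arctan(100/2) ≈ 88.85°
pole (s+100): 100 + j100 → |·| = √(100²+100²) = √20000 ≈ 141.42, ∠ = arctan(100/100) ≈ 45.00°
∠H = 88.28° − 133.85° = -45.57°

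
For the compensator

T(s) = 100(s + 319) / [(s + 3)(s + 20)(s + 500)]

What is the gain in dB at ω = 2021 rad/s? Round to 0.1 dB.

-92.4 dB

At s = jω = j2021:
zero (s+319): 319 + j2021 → |·| = √(319²+2021²) = √4186202 ≈ 2046, ∠ = arctan(2021/319) ≈ 81.03°
pole (s+3): 3 + j2021 → |·| = √(3²+2021²) = √4084450 ≈ 2021, ∠ = arctan(2021/3) ≈ 89.91°
pole (s+20): 20 + j2021 → |·| = √(20²+2021²) = √4084841 ≈ 2021.1, ∠ = arctan(2021/20) ≈ 89.43°
pole (s+500): 500 + j2021 → |·| = √(500²+2021²) = √4334441 ≈ 2081.9, ∠ = arctan(2021/500) ≈ 76.10°
|T| = 100 · 2046 / 8.5038e+09 ≈ 2.406e-05
Gain = 20 log₁₀(2.406e-05) ≈ -92.37 dB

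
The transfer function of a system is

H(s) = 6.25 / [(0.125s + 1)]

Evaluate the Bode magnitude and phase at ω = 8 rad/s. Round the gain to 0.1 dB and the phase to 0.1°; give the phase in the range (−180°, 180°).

At ω = 8 rad/s:
pole (1 + j8·0.125) = 1 + j1 → |·| ≈ 1.4142, ∠ ≈ 45.00°
|H| = 6.25 · 1 / (1.4142) ≈ 4.4195
Gain = 20 log₁₀(4.4195) ≈ 12.91 dB
∠H = (0°) − (45.00°) = -45.00°

12.9 dB, -45.0°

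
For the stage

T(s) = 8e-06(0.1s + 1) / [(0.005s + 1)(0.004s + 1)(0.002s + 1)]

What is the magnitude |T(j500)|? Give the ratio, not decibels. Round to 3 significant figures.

4.70e-05

At ω = 500 rad/s:
zero (1 + j500·0.1) = 1 + j50 → |·| ≈ 50.01, ∠ ≈ 88.85°
pole (1 + j500·0.005) = 1 + j2.5 → |·| ≈ 2.6926, ∠ ≈ 68.20°
pole (1 + j500·0.004) = 1 + j2 → |·| ≈ 2.2361, ∠ ≈ 63.43°
pole (1 + j500·0.002) = 1 + j1 → |·| ≈ 1.4142, ∠ ≈ 45.00°
|T| = 8e-06 · 50.01 / (2.6926 · 2.2361 · 1.4142) ≈ 4.6986e-05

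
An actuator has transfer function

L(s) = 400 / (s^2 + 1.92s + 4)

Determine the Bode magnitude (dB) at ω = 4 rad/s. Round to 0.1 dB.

At s = jω = j4:
quadratic: (j4)² + 1.92·j4 + 4 = -12 + j7.68 → |·| ≈ 14.247, ∠ ≈ 147.38°
|L| = 400 / 14.247 ≈ 28.076
Gain = 20 log₁₀(28.076) ≈ 28.97 dB

29.0 dB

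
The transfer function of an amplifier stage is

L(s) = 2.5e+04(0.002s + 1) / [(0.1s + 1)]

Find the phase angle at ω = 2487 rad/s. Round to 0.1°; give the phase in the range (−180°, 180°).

At ω = 2487 rad/s:
zero (1 + j2487·0.002) = 1 + j4.974 → |·| ≈ 5.0735, ∠ ≈ 78.63°
pole (1 + j2487·0.1) = 1 + j248.7 → |·| ≈ 248.7, ∠ ≈ 89.77°
∠L = (78.63°) − (89.77°) = -11.14°

-11.1°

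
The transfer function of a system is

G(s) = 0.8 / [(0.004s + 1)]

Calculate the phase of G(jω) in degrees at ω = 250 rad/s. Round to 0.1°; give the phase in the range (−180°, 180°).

At ω = 250 rad/s:
pole (1 + j250·0.004) = 1 + j1 → |·| ≈ 1.4142, ∠ ≈ 45.00°
∠G = (0°) − (45.00°) = -45.00°

-45.0°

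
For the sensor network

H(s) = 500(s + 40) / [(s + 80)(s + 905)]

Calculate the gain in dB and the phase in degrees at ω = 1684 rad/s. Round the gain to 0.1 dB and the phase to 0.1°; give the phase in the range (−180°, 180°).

-11.7 dB, -60.4°

At s = jω = j1684:
zero (s+40): 40 + j1684 → |·| = √(40²+1684²) = √2837456 ≈ 1684.5, ∠ = arctan(1684/40) ≈ 88.64°
pole (s+80): 80 + j1684 → |·| = √(80²+1684²) = √2842256 ≈ 1685.9, ∠ = arctan(1684/80) ≈ 87.28°
pole (s+905): 905 + j1684 → |·| = √(905²+1684²) = √3654881 ≈ 1911.8, ∠ = arctan(1684/905) ≈ 61.75°
|H| = 500 · 1684.5 / 3.2231e+06 ≈ 0.26132
Gain = 20 log₁₀(0.26132) ≈ -11.66 dB
∠H = 88.64° − 149.03° = -60.39°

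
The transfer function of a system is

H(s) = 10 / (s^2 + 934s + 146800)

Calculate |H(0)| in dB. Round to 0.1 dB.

-83.3 dB

H(0) = 10 / 146800 ≈ 6.812e-05
20 log₁₀(6.812e-05) ≈ -83.33 dB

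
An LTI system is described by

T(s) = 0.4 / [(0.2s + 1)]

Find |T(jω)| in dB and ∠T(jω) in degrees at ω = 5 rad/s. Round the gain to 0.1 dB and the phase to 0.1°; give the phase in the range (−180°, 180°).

At ω = 5 rad/s:
pole (1 + j5·0.2) = 1 + j1 → |·| ≈ 1.4142, ∠ ≈ 45.00°
|T| = 0.4 · 1 / (1.4142) ≈ 0.28285
Gain = 20 log₁₀(0.28285) ≈ -10.97 dB
∠T = (0°) − (45.00°) = -45.00°

-11.0 dB, -45.0°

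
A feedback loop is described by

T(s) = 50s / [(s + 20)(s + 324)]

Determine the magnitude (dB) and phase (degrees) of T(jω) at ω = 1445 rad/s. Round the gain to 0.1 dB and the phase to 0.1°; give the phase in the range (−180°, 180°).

-29.4 dB, -76.6°

At s = jω = j1445:
zero at origin: s = j1445 → |·| = 1445, ∠ = 90.00°
pole (s+20): 20 + j1445 → |·| = √(20²+1445²) = √2088425 ≈ 1445.1, ∠ = arctan(1445/20) ≈ 89.21°
pole (s+324): 324 + j1445 → |·| = √(324²+1445²) = √2193001 ≈ 1480.9, ∠ = arctan(1445/324) ≈ 77.36°
|T| = 50 · 1445 / 2.14e+06 ≈ 0.033762
Gain = 20 log₁₀(0.033762) ≈ -29.43 dB
∠T = 90.00° − 166.57° = -76.57°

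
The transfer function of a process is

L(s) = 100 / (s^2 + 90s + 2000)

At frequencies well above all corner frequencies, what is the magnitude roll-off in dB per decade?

-40 dB/decade

Each pole contributes −20 dB/decade at high frequency; each zero contributes +20 dB/decade.
Net: 0 zero(s) − 2 pole(s) → -40 dB/decade.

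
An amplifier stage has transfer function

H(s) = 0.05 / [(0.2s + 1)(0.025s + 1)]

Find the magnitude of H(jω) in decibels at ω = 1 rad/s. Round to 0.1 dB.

At ω = 1 rad/s:
pole (1 + j1·0.2) = 1 + j0.2 → |·| ≈ 1.0198, ∠ ≈ 11.31°
pole (1 + j1·0.025) = 1 + j0.025 → |·| ≈ 1.0003, ∠ ≈ 1.43°
|H| = 0.05 · 1 / (1.0198 · 1.0003) ≈ 0.049015
Gain = 20 log₁₀(0.049015) ≈ -26.19 dB

-26.2 dB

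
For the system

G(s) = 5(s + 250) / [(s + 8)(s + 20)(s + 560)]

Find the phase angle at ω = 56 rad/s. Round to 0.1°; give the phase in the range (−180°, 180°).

At s = jω = j56:
zero (s+250): 250 + j56 → |·| = √(250²+56²) = √65636 ≈ 256.2, ∠ = arctan(56/250) ≈ 12.63°
pole (s+8): 8 + j56 → |·| = √(8²+56²) = √3200 ≈ 56.569, ∠ = arctan(56/8) ≈ 81.87°
pole (s+20): 20 + j56 → |·| = √(20²+56²) = √3536 ≈ 59.464, ∠ = arctan(56/20) ≈ 70.35°
pole (s+560): 560 + j56 → |·| = √(560²+56²) = √316736 ≈ 562.79, ∠ = arctan(56/560) ≈ 5.71°
∠G = 12.63° − 157.93° = -145.30°

-145.3°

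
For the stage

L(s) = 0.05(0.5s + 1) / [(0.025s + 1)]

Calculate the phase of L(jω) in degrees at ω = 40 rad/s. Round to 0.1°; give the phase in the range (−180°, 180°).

42.1°

At ω = 40 rad/s:
zero (1 + j40·0.5) = 1 + j20 → |·| ≈ 20.025, ∠ ≈ 87.14°
pole (1 + j40·0.025) = 1 + j1 → |·| ≈ 1.4142, ∠ ≈ 45.00°
∠L = (87.14°) − (45.00°) = 42.14°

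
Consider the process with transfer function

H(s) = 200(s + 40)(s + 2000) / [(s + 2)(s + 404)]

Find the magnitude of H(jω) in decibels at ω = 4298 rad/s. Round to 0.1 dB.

46.8 dB

At s = jω = j4298:
zero (s+40): 40 + j4298 → |·| = √(40²+4298²) = √18474404 ≈ 4298.2, ∠ = arctan(4298/40) ≈ 89.47°
zero (s+2000): 2000 + j4298 → |·| = √(2000²+4298²) = √22472804 ≈ 4740.5, ∠ = arctan(4298/2000) ≈ 65.05°
pole (s+2): 2 + j4298 → |·| = √(2²+4298²) = √18472808 ≈ 4298, ∠ = arctan(4298/2) ≈ 89.97°
pole (s+404): 404 + j4298 → |·| = √(404²+4298²) = √18636020 ≈ 4316.9, ∠ = arctan(4298/404) ≈ 84.63°
|H| = 200 · 2.0376e+07 / 1.8554e+07 ≈ 219.64
Gain = 20 log₁₀(219.64) ≈ 46.83 dB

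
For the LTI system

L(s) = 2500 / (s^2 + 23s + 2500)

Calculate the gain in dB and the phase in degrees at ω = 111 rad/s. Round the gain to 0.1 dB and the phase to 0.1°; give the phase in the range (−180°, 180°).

At s = jω = j111:
quadratic: (j111)² + 23·j111 + 2500 = -9821 + j2553 → |·| ≈ 10147, ∠ ≈ 165.43°
|L| = 2500 / 10147 ≈ 0.24638
Gain = 20 log₁₀(0.24638) ≈ -12.17 dB
∠L = 0.00° − 165.43° = -165.43°

-12.2 dB, -165.4°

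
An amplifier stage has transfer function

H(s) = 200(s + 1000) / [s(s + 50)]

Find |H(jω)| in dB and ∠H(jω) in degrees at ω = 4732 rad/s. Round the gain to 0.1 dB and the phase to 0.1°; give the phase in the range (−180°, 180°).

At s = jω = j4732:
zero (s+1000): 1000 + j4732 → |·| = √(1000²+4732²) = √23391824 ≈ 4836.5, ∠ = arctan(4732/1000) ≈ 78.07°
pole (s+50): 50 + j4732 → |·| = √(50²+4732²) = √22394324 ≈ 4732.3, ∠ = arctan(4732/50) ≈ 89.39°
pole at origin: |s| = 4732, ∠ = 90.00° (in denominator)
|H| = 200 · 4836.5 / 2.2393e+07 ≈ 0.043197
Gain = 20 log₁₀(0.043197) ≈ -27.29 dB
∠H = 78.07° − 179.39° = -101.32°

-27.3 dB, -101.3°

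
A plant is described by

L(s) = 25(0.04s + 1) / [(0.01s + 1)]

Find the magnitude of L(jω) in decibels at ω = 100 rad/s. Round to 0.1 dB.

37.3 dB

At ω = 100 rad/s:
zero (1 + j100·0.04) = 1 + j4 → |·| ≈ 4.1231, ∠ ≈ 75.96°
pole (1 + j100·0.01) = 1 + j1 → |·| ≈ 1.4142, ∠ ≈ 45.00°
|L| = 25 · 4.1231 / (1.4142) ≈ 72.887
Gain = 20 log₁₀(72.887) ≈ 37.25 dB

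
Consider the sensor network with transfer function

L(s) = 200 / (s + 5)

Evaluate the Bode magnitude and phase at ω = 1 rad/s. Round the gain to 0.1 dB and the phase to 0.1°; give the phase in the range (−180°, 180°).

At s = jω = j1:
pole (s+5): 5 + j1 → |·| = √(5²+1²) = √26 ≈ 5.099, ∠ = arctan(1/5) ≈ 11.31°
|L| = 200 / 5.099 ≈ 39.223
Gain = 20 log₁₀(39.223) ≈ 31.87 dB
∠L = 0.00° − 11.31° = -11.31°

31.9 dB, -11.3°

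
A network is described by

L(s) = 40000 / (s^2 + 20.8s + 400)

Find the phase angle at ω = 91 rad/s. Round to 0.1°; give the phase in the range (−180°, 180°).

At s = jω = j91:
quadratic: (j91)² + 20.8·j91 + 400 = -7881 + j1892.8 → |·| ≈ 8105.1, ∠ ≈ 166.49°
∠L = 0.00° − 166.49° = -166.49°

-166.5°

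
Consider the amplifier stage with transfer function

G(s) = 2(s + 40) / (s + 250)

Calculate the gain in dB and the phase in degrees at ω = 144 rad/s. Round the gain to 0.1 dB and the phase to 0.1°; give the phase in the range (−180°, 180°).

At s = jω = j144:
zero (s+40): 40 + j144 → |·| = √(40²+144²) = √22336 ≈ 149.45, ∠ = arctan(144/40) ≈ 74.48°
pole (s+250): 250 + j144 → |·| = √(250²+144²) = √83236 ≈ 288.51, ∠ = arctan(144/250) ≈ 29.94°
|G| = 2 · 149.45 / 288.51 ≈ 1.036
Gain = 20 log₁₀(1.036) ≈ 0.31 dB
∠G = 74.48° − 29.94° = 44.54°

0.3 dB, 44.5°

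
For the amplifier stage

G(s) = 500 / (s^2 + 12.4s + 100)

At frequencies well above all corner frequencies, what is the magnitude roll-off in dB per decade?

-40 dB/decade

Each pole contributes −20 dB/decade at high frequency; each zero contributes +20 dB/decade.
Net: 0 zero(s) − 2 pole(s) → -40 dB/decade.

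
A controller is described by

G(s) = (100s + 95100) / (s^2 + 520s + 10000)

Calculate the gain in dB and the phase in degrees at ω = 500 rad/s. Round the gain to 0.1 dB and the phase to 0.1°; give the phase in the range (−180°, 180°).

Substitute s = j500:
Numerator: 100(j500) + 95100 = 95100 + j50000
Denominator: (j500)^2 + 520(j500) + 10000 = -240000 + j260000
|N| = √(95100² + 50000²) ≈ 1.0744e+05, ∠N ≈ 27.73°
|D| = √(240000² + 260000²) ≈ 3.5384e+05, ∠D ≈ 132.71°
|G| = 1.0744e+05 / 3.5384e+05 ≈ 0.30364
Gain = 20 log₁₀(0.30364) ≈ -10.35 dB
∠G = 27.73° − 132.71° = -104.98°

-10.4 dB, -105.0°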